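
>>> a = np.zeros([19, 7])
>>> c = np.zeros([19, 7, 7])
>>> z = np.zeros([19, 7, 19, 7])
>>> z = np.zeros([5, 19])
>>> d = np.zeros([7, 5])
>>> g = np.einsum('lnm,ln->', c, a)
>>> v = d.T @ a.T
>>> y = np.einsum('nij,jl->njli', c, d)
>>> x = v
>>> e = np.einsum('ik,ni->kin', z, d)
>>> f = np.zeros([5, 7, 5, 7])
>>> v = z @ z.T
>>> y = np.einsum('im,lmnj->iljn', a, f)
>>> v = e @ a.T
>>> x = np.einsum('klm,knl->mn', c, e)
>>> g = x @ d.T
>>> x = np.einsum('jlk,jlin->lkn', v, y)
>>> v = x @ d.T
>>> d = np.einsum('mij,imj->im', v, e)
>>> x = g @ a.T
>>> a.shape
(19, 7)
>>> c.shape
(19, 7, 7)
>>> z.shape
(5, 19)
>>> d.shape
(19, 5)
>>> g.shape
(7, 7)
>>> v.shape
(5, 19, 7)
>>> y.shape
(19, 5, 7, 5)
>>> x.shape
(7, 19)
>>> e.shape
(19, 5, 7)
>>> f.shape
(5, 7, 5, 7)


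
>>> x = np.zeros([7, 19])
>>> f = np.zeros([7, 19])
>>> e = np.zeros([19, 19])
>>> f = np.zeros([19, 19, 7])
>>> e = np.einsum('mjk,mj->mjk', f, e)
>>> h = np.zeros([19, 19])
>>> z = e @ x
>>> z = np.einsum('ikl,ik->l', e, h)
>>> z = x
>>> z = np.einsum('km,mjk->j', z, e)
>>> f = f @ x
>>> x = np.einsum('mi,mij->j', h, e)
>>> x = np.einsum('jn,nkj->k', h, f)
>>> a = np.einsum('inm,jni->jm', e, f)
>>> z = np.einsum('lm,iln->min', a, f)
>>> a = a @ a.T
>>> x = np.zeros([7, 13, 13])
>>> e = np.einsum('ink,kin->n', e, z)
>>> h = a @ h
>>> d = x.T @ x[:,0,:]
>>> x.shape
(7, 13, 13)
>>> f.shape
(19, 19, 19)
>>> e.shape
(19,)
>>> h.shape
(19, 19)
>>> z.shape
(7, 19, 19)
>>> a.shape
(19, 19)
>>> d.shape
(13, 13, 13)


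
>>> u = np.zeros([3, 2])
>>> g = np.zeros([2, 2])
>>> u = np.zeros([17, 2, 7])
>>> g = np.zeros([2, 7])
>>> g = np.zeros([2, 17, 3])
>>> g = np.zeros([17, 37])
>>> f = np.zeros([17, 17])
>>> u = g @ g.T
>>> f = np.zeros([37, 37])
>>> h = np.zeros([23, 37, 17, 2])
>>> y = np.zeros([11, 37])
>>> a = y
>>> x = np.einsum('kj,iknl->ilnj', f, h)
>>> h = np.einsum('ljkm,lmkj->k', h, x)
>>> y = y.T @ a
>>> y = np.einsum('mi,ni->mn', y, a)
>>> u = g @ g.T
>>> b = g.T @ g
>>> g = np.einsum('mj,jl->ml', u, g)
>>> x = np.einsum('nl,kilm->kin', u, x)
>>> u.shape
(17, 17)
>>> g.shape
(17, 37)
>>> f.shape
(37, 37)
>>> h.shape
(17,)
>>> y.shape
(37, 11)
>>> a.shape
(11, 37)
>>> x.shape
(23, 2, 17)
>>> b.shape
(37, 37)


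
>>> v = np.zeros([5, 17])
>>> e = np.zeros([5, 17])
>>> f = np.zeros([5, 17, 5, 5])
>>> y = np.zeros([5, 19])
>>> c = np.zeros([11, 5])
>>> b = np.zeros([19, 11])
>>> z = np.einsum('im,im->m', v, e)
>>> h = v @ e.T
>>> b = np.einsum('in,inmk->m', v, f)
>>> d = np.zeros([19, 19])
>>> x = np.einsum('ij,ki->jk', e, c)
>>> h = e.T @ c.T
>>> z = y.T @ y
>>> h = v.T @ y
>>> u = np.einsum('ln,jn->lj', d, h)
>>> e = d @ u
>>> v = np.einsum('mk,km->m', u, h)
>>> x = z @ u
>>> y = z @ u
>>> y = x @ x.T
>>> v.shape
(19,)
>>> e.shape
(19, 17)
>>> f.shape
(5, 17, 5, 5)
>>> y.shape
(19, 19)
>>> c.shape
(11, 5)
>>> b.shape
(5,)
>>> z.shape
(19, 19)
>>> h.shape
(17, 19)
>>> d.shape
(19, 19)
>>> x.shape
(19, 17)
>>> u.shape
(19, 17)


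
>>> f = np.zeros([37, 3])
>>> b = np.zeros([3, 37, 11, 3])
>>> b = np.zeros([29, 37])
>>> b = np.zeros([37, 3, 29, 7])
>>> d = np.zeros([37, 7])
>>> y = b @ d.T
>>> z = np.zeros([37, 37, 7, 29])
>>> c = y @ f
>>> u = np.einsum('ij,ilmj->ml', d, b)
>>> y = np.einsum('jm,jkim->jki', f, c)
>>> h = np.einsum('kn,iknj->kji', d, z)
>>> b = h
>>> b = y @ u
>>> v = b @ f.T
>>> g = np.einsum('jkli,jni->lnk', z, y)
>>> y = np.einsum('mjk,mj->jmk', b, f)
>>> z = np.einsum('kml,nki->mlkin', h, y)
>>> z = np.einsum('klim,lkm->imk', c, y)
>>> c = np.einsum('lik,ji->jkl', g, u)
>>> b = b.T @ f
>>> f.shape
(37, 3)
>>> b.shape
(3, 3, 3)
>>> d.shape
(37, 7)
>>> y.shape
(3, 37, 3)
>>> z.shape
(29, 3, 37)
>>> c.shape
(29, 37, 7)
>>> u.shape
(29, 3)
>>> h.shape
(37, 29, 37)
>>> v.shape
(37, 3, 37)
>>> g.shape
(7, 3, 37)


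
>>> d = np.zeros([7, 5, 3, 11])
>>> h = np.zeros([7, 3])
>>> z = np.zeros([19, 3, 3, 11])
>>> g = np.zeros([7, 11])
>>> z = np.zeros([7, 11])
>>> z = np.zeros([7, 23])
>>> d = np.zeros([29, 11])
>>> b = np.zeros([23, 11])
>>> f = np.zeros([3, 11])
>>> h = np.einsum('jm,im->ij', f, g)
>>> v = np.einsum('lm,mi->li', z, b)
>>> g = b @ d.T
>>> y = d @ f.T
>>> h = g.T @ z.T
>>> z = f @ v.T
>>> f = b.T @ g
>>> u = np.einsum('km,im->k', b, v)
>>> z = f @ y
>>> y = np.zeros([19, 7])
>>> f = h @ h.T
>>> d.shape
(29, 11)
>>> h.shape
(29, 7)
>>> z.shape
(11, 3)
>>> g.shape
(23, 29)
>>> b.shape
(23, 11)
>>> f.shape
(29, 29)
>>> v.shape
(7, 11)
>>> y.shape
(19, 7)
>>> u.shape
(23,)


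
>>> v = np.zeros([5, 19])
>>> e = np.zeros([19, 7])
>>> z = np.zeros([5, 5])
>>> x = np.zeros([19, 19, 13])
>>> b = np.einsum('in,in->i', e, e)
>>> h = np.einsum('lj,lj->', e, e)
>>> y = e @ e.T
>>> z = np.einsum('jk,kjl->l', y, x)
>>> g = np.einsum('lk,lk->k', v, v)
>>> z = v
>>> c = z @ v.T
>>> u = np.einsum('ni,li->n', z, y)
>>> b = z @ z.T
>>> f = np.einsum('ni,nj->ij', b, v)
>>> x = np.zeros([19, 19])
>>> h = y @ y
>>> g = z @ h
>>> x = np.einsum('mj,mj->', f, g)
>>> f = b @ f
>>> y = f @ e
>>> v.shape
(5, 19)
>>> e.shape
(19, 7)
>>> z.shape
(5, 19)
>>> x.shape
()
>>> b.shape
(5, 5)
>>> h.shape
(19, 19)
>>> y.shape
(5, 7)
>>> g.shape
(5, 19)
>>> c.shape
(5, 5)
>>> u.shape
(5,)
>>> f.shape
(5, 19)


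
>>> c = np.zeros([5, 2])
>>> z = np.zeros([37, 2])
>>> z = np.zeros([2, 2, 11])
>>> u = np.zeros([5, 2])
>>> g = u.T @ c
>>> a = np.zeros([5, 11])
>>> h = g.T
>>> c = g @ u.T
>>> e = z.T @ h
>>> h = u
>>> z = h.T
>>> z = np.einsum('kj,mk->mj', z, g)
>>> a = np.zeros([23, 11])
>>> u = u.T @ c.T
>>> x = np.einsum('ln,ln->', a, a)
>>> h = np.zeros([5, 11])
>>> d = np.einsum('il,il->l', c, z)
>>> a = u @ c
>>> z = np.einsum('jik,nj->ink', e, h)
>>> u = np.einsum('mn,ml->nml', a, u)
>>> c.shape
(2, 5)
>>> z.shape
(2, 5, 2)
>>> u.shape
(5, 2, 2)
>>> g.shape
(2, 2)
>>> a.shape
(2, 5)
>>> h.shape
(5, 11)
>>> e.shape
(11, 2, 2)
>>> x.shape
()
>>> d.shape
(5,)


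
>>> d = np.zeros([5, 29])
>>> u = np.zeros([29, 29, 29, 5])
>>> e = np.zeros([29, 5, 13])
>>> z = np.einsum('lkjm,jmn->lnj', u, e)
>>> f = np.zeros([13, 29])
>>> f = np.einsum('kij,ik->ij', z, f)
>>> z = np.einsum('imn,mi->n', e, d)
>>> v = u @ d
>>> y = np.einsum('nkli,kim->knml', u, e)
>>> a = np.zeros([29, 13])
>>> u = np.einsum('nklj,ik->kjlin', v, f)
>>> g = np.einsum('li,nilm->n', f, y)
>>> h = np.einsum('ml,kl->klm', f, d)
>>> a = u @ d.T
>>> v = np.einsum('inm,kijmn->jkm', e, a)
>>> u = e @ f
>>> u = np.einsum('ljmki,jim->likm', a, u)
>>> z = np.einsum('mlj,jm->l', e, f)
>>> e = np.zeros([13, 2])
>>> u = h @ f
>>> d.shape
(5, 29)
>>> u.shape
(5, 29, 29)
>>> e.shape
(13, 2)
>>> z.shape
(5,)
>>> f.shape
(13, 29)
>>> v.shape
(29, 29, 13)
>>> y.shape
(29, 29, 13, 29)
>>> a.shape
(29, 29, 29, 13, 5)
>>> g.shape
(29,)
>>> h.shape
(5, 29, 13)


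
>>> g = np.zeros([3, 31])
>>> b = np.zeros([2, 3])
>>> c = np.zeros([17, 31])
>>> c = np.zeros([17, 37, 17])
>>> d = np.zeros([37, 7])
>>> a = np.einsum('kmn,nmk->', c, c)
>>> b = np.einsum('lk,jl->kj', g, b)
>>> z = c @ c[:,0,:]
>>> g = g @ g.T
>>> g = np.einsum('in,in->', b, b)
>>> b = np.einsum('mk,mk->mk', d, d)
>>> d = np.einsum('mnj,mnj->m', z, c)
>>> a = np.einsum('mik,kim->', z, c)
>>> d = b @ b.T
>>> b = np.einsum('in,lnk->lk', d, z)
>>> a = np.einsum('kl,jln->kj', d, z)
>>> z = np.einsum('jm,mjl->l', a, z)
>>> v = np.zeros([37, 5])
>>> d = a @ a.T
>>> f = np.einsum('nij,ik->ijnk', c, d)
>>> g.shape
()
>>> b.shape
(17, 17)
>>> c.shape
(17, 37, 17)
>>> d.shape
(37, 37)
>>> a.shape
(37, 17)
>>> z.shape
(17,)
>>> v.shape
(37, 5)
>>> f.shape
(37, 17, 17, 37)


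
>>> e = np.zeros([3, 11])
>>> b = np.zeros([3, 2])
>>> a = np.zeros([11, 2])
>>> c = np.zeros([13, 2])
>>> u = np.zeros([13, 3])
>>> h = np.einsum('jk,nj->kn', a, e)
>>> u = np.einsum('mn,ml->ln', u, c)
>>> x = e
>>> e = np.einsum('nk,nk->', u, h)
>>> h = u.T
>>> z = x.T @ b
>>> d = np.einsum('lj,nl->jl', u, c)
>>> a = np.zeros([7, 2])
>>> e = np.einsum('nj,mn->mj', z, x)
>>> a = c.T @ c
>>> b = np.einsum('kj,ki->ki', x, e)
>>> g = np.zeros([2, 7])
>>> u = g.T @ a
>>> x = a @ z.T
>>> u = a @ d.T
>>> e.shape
(3, 2)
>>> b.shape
(3, 2)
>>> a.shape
(2, 2)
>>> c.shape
(13, 2)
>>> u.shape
(2, 3)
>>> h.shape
(3, 2)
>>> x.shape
(2, 11)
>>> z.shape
(11, 2)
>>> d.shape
(3, 2)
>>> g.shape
(2, 7)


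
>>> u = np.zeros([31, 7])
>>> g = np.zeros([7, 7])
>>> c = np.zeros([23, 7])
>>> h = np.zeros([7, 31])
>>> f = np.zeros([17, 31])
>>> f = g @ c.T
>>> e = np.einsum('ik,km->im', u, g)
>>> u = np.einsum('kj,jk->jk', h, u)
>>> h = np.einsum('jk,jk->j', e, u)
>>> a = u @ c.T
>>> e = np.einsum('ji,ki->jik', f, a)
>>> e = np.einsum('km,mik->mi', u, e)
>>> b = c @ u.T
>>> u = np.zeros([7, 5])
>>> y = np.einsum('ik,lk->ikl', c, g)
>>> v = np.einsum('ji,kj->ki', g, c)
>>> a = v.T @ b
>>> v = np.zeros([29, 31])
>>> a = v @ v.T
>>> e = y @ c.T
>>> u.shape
(7, 5)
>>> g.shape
(7, 7)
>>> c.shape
(23, 7)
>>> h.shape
(31,)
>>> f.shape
(7, 23)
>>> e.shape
(23, 7, 23)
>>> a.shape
(29, 29)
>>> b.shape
(23, 31)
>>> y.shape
(23, 7, 7)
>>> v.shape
(29, 31)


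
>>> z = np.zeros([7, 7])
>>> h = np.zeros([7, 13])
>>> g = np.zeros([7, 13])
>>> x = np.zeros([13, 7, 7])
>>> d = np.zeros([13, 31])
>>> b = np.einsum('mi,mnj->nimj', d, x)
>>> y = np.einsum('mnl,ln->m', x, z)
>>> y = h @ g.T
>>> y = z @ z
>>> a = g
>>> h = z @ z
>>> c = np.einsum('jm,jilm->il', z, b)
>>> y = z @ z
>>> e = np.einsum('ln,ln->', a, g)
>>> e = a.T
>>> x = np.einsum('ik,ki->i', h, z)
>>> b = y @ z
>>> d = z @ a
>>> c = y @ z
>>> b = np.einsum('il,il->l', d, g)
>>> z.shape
(7, 7)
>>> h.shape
(7, 7)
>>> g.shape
(7, 13)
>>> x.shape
(7,)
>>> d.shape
(7, 13)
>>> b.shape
(13,)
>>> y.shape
(7, 7)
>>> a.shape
(7, 13)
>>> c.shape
(7, 7)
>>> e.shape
(13, 7)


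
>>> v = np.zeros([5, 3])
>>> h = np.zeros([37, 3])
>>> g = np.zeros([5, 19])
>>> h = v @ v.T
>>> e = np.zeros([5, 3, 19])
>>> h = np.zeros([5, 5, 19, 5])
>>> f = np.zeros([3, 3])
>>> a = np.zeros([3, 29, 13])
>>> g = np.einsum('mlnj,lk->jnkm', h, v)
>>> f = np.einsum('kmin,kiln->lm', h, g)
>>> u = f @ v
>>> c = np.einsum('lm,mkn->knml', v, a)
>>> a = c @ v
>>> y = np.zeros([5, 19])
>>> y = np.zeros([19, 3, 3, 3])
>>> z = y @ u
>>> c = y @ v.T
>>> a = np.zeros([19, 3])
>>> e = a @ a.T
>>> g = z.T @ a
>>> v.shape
(5, 3)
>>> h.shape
(5, 5, 19, 5)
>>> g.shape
(3, 3, 3, 3)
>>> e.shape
(19, 19)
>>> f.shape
(3, 5)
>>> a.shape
(19, 3)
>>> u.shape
(3, 3)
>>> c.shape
(19, 3, 3, 5)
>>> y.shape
(19, 3, 3, 3)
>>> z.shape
(19, 3, 3, 3)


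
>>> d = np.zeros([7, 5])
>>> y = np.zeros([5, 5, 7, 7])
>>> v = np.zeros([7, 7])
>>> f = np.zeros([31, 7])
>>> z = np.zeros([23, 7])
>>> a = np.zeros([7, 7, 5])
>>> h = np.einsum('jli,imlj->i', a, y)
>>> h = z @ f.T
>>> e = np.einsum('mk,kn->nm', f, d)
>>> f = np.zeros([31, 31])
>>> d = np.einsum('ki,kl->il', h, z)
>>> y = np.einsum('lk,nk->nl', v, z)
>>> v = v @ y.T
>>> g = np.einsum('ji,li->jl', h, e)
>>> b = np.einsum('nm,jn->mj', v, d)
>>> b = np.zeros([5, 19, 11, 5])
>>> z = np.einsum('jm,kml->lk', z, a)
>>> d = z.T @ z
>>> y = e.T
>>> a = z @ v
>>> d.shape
(7, 7)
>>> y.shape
(31, 5)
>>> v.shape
(7, 23)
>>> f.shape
(31, 31)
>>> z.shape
(5, 7)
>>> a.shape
(5, 23)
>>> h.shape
(23, 31)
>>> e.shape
(5, 31)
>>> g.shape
(23, 5)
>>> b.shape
(5, 19, 11, 5)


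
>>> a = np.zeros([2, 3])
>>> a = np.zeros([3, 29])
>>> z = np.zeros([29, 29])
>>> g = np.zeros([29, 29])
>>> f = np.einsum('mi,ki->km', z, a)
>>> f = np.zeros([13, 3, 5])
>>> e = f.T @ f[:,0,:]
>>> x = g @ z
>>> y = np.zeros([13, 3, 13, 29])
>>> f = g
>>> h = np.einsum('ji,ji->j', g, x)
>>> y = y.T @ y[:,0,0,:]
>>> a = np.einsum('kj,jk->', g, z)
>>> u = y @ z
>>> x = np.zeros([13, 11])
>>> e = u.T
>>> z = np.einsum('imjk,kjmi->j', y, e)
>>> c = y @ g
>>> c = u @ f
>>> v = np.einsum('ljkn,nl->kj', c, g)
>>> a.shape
()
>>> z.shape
(3,)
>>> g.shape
(29, 29)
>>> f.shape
(29, 29)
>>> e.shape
(29, 3, 13, 29)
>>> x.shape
(13, 11)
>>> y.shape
(29, 13, 3, 29)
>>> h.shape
(29,)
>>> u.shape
(29, 13, 3, 29)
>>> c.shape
(29, 13, 3, 29)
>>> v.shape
(3, 13)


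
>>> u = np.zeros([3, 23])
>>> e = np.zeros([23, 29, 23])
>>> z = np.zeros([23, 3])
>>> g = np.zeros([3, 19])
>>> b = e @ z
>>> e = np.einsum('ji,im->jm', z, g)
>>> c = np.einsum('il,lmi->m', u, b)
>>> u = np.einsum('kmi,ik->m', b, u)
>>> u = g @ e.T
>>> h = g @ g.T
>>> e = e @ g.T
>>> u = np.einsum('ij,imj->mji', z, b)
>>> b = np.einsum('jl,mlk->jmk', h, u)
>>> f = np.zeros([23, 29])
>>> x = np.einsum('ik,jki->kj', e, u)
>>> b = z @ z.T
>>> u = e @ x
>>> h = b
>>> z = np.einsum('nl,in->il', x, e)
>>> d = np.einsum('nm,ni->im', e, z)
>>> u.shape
(23, 29)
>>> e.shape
(23, 3)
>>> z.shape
(23, 29)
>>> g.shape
(3, 19)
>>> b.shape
(23, 23)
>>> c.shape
(29,)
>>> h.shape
(23, 23)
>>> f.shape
(23, 29)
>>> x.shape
(3, 29)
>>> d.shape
(29, 3)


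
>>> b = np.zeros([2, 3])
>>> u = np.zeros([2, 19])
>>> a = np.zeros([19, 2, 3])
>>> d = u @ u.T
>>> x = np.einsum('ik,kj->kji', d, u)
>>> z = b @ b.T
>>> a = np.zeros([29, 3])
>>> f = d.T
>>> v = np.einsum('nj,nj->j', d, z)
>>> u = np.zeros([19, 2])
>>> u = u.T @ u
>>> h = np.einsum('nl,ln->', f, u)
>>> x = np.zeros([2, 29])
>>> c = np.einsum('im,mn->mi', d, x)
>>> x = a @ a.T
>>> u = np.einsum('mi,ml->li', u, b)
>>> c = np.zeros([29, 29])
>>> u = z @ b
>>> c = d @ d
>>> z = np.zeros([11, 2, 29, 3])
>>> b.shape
(2, 3)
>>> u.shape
(2, 3)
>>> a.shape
(29, 3)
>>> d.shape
(2, 2)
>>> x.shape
(29, 29)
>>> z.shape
(11, 2, 29, 3)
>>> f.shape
(2, 2)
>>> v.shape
(2,)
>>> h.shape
()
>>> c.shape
(2, 2)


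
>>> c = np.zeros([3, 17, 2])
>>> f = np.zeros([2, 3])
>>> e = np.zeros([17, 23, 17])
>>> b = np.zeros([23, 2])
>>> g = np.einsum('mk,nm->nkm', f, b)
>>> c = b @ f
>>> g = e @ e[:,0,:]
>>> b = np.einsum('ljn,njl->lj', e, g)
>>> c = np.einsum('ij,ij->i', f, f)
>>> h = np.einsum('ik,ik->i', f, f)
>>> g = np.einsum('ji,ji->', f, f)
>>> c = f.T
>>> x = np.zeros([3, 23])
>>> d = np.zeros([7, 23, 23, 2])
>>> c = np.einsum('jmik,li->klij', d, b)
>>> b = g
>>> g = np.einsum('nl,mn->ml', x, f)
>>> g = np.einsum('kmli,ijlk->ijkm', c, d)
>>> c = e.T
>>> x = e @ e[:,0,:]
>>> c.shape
(17, 23, 17)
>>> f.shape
(2, 3)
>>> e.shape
(17, 23, 17)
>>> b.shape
()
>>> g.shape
(7, 23, 2, 17)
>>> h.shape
(2,)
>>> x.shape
(17, 23, 17)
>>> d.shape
(7, 23, 23, 2)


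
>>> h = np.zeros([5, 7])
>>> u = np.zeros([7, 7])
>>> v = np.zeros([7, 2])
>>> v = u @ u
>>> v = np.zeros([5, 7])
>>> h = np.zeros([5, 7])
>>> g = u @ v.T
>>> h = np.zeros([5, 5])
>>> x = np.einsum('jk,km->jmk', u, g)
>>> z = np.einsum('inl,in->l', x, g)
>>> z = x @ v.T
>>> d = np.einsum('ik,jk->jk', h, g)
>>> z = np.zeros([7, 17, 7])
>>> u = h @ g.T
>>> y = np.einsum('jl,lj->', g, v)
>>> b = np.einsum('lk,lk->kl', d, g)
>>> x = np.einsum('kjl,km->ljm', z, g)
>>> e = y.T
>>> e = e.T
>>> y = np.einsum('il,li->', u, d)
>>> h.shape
(5, 5)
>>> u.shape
(5, 7)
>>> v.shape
(5, 7)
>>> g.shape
(7, 5)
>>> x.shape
(7, 17, 5)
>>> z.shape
(7, 17, 7)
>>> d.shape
(7, 5)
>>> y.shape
()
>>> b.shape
(5, 7)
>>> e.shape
()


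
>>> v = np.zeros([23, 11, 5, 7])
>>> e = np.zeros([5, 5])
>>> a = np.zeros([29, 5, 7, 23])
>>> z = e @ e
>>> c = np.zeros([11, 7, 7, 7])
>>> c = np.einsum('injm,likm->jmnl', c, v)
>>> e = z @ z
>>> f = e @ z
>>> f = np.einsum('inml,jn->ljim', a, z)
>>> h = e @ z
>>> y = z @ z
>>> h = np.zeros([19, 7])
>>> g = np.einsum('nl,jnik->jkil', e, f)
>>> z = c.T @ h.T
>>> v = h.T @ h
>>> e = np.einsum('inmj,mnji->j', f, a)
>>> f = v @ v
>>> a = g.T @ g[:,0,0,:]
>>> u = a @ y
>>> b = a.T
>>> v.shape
(7, 7)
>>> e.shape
(7,)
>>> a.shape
(5, 29, 7, 5)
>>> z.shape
(23, 7, 7, 19)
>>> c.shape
(7, 7, 7, 23)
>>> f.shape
(7, 7)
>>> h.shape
(19, 7)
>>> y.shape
(5, 5)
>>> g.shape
(23, 7, 29, 5)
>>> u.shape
(5, 29, 7, 5)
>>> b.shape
(5, 7, 29, 5)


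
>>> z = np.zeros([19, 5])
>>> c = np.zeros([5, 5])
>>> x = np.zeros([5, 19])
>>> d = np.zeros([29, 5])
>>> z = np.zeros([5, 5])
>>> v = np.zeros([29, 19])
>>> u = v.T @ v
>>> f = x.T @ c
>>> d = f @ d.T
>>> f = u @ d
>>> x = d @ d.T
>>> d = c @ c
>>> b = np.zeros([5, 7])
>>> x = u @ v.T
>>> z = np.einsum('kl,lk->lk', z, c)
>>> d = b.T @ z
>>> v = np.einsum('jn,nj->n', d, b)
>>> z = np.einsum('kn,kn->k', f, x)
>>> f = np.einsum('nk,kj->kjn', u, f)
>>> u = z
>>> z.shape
(19,)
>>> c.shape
(5, 5)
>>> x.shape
(19, 29)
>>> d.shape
(7, 5)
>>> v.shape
(5,)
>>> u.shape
(19,)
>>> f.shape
(19, 29, 19)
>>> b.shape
(5, 7)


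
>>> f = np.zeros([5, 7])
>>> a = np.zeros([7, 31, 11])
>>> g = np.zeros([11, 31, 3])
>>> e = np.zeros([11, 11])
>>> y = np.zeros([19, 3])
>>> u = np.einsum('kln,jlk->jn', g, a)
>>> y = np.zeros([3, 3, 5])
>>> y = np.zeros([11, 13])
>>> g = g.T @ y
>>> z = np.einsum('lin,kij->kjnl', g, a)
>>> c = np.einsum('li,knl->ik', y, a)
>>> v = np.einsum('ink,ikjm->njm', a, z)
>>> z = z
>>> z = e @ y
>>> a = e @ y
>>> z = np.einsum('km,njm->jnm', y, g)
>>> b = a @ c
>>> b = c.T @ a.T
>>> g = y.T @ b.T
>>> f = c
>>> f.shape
(13, 7)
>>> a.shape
(11, 13)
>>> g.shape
(13, 7)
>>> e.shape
(11, 11)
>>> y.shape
(11, 13)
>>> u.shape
(7, 3)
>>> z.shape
(31, 3, 13)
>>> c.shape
(13, 7)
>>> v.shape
(31, 13, 3)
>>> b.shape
(7, 11)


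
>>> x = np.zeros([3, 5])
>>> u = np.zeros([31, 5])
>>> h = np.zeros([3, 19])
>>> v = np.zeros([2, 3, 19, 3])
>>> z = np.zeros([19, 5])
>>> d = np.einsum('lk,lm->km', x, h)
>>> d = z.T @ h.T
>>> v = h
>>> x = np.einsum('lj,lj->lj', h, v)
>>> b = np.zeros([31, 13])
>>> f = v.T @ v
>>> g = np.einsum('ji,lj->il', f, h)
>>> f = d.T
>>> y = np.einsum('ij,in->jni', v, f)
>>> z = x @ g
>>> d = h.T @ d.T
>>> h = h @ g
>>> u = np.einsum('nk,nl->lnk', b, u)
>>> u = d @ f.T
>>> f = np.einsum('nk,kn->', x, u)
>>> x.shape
(3, 19)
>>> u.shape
(19, 3)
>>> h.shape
(3, 3)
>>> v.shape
(3, 19)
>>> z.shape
(3, 3)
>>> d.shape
(19, 5)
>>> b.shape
(31, 13)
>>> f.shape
()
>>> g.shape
(19, 3)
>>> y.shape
(19, 5, 3)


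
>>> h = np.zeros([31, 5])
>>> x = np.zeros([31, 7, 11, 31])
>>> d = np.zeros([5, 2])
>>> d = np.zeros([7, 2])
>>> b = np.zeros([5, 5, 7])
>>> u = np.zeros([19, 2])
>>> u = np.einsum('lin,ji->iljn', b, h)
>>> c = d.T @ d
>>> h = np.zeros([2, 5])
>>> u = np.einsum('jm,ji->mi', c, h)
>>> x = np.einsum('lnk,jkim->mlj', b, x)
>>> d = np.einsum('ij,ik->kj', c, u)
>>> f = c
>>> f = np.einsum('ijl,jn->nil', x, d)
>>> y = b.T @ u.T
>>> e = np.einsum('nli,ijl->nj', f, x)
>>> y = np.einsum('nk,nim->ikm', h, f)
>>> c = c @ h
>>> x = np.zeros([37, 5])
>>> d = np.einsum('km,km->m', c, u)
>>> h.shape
(2, 5)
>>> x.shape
(37, 5)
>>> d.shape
(5,)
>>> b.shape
(5, 5, 7)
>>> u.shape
(2, 5)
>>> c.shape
(2, 5)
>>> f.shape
(2, 31, 31)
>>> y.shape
(31, 5, 31)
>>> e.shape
(2, 5)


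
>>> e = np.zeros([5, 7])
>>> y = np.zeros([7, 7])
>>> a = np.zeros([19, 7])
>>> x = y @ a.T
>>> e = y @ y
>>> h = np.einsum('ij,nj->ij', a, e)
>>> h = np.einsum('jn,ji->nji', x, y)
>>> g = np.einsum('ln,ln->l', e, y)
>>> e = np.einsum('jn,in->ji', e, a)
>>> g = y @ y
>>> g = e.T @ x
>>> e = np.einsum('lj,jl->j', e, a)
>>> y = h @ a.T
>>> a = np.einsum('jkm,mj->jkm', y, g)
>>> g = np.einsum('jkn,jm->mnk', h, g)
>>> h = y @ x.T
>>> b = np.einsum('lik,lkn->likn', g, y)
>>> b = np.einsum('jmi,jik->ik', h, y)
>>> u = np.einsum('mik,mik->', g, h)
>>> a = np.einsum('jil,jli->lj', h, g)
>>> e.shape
(19,)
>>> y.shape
(19, 7, 19)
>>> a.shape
(7, 19)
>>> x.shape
(7, 19)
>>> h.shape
(19, 7, 7)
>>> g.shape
(19, 7, 7)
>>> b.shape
(7, 19)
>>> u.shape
()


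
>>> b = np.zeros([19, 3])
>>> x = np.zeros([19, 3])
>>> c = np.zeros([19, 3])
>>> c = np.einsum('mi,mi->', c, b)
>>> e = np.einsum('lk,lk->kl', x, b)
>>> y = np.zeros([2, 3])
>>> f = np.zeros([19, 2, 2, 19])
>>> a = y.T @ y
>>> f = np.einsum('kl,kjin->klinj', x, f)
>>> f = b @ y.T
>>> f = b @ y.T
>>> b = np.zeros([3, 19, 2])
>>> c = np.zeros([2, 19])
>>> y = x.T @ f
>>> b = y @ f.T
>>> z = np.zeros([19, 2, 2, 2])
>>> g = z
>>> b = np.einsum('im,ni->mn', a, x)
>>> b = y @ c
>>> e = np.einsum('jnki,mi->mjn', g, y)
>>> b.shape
(3, 19)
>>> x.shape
(19, 3)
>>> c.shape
(2, 19)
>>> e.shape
(3, 19, 2)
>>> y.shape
(3, 2)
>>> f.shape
(19, 2)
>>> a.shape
(3, 3)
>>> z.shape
(19, 2, 2, 2)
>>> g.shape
(19, 2, 2, 2)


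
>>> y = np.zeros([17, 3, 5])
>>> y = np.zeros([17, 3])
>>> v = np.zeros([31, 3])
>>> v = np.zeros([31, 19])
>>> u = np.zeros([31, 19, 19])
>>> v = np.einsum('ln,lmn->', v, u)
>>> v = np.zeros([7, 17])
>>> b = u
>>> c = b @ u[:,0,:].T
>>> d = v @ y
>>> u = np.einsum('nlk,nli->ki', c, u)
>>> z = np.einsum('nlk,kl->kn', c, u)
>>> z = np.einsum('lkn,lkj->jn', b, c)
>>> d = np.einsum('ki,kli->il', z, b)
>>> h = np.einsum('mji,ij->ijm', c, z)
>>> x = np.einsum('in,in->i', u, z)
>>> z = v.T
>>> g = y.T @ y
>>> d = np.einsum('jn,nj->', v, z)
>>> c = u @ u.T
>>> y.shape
(17, 3)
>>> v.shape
(7, 17)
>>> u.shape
(31, 19)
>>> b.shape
(31, 19, 19)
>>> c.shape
(31, 31)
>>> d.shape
()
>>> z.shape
(17, 7)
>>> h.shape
(31, 19, 31)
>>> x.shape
(31,)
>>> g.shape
(3, 3)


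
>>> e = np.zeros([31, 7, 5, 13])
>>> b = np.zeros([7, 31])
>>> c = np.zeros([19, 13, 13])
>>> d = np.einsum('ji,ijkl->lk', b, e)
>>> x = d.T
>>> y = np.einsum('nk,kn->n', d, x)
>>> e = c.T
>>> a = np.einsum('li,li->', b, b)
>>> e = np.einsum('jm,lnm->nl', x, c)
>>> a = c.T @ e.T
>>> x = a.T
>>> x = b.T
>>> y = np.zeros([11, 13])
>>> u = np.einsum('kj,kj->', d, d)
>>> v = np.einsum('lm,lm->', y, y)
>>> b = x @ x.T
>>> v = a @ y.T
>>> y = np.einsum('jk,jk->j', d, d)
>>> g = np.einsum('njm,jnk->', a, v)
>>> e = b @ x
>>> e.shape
(31, 7)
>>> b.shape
(31, 31)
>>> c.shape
(19, 13, 13)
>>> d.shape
(13, 5)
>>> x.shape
(31, 7)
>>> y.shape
(13,)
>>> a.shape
(13, 13, 13)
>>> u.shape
()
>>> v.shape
(13, 13, 11)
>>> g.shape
()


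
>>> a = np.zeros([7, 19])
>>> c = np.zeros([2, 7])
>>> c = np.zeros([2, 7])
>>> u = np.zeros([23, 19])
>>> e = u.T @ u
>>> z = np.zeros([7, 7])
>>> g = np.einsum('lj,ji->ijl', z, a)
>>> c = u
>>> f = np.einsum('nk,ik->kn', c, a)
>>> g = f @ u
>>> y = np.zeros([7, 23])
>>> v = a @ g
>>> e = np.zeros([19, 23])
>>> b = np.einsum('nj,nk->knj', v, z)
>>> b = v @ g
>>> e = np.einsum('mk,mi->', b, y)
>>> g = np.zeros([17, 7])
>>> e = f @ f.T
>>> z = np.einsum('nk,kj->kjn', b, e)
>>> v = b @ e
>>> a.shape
(7, 19)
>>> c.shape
(23, 19)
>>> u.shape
(23, 19)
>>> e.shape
(19, 19)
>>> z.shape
(19, 19, 7)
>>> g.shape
(17, 7)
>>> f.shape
(19, 23)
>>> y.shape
(7, 23)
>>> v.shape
(7, 19)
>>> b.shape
(7, 19)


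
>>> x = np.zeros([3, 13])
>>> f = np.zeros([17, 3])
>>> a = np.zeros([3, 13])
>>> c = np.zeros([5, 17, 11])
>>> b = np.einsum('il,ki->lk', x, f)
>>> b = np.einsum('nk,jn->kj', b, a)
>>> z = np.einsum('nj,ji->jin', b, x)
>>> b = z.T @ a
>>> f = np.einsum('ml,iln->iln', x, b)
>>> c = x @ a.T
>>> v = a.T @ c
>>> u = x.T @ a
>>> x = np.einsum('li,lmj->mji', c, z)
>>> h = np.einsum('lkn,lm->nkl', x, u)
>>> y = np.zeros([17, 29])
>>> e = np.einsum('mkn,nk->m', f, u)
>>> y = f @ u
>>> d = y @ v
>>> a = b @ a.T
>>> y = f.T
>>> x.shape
(13, 17, 3)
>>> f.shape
(17, 13, 13)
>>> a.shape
(17, 13, 3)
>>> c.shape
(3, 3)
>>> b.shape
(17, 13, 13)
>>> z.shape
(3, 13, 17)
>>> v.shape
(13, 3)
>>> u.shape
(13, 13)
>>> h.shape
(3, 17, 13)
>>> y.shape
(13, 13, 17)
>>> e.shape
(17,)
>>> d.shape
(17, 13, 3)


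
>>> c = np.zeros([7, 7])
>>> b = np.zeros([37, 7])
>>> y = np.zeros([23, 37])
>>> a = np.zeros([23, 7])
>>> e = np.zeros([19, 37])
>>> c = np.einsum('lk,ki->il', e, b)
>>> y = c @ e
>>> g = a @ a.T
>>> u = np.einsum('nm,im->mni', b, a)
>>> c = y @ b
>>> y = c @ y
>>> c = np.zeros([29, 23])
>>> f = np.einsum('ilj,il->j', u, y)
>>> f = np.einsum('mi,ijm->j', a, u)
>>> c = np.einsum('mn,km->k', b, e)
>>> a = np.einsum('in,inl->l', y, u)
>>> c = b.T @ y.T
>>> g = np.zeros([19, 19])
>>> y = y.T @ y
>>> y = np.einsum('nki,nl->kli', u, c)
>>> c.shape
(7, 7)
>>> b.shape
(37, 7)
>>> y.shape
(37, 7, 23)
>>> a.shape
(23,)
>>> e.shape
(19, 37)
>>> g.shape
(19, 19)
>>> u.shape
(7, 37, 23)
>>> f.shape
(37,)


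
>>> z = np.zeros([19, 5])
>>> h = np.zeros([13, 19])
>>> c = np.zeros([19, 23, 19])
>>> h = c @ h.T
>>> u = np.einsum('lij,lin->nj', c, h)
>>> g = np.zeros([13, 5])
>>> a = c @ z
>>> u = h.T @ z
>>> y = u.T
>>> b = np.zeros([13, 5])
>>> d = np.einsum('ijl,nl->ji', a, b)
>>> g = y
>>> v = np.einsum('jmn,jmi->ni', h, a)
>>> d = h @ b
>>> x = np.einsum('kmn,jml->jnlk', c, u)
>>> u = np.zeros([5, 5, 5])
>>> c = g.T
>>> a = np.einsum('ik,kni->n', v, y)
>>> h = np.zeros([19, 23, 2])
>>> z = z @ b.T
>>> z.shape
(19, 13)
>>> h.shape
(19, 23, 2)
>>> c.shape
(13, 23, 5)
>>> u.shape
(5, 5, 5)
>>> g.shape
(5, 23, 13)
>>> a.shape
(23,)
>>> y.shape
(5, 23, 13)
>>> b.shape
(13, 5)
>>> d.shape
(19, 23, 5)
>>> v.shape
(13, 5)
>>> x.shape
(13, 19, 5, 19)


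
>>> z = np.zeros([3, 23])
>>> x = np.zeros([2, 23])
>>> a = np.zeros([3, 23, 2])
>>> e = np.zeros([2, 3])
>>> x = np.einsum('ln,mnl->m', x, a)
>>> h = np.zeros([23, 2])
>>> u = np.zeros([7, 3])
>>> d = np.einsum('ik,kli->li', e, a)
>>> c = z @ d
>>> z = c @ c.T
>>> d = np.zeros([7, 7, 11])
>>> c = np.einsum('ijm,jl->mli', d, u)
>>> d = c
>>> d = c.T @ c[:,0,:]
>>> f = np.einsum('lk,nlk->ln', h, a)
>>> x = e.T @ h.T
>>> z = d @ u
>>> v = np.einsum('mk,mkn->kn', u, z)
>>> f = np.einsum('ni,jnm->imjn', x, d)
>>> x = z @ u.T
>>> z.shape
(7, 3, 3)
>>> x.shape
(7, 3, 7)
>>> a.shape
(3, 23, 2)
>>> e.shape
(2, 3)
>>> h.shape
(23, 2)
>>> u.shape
(7, 3)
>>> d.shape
(7, 3, 7)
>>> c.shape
(11, 3, 7)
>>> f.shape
(23, 7, 7, 3)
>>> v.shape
(3, 3)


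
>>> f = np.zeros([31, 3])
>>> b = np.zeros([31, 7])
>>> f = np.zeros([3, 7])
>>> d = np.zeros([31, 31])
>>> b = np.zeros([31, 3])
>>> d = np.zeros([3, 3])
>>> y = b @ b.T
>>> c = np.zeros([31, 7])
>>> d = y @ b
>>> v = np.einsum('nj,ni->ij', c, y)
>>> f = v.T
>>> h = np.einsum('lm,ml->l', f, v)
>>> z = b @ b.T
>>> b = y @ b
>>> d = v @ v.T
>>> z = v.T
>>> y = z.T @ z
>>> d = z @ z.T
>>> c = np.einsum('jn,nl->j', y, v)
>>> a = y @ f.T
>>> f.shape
(7, 31)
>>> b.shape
(31, 3)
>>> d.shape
(7, 7)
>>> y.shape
(31, 31)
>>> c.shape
(31,)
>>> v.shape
(31, 7)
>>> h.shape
(7,)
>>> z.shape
(7, 31)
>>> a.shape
(31, 7)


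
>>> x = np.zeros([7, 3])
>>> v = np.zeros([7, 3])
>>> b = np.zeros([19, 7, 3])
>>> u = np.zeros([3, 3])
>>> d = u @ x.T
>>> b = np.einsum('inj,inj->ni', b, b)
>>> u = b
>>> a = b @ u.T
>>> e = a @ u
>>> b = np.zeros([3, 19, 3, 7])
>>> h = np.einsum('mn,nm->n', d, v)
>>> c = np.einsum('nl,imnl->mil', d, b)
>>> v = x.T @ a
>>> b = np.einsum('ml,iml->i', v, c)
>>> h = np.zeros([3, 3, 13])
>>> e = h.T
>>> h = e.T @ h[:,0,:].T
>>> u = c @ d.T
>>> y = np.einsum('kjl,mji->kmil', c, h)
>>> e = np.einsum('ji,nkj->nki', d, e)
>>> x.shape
(7, 3)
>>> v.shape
(3, 7)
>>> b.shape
(19,)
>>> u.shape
(19, 3, 3)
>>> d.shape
(3, 7)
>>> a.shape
(7, 7)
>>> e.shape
(13, 3, 7)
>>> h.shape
(3, 3, 3)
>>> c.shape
(19, 3, 7)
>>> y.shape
(19, 3, 3, 7)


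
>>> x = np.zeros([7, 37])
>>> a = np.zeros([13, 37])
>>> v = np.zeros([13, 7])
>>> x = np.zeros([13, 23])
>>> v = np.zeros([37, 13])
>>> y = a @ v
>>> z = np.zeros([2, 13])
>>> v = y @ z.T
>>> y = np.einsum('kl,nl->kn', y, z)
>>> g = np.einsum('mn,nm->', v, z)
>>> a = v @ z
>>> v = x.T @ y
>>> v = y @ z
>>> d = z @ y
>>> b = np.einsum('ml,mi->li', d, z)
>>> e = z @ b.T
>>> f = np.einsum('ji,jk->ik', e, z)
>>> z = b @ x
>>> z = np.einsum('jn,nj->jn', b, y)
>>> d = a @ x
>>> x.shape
(13, 23)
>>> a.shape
(13, 13)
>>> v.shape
(13, 13)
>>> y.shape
(13, 2)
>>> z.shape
(2, 13)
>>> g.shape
()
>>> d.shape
(13, 23)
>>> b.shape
(2, 13)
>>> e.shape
(2, 2)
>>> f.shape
(2, 13)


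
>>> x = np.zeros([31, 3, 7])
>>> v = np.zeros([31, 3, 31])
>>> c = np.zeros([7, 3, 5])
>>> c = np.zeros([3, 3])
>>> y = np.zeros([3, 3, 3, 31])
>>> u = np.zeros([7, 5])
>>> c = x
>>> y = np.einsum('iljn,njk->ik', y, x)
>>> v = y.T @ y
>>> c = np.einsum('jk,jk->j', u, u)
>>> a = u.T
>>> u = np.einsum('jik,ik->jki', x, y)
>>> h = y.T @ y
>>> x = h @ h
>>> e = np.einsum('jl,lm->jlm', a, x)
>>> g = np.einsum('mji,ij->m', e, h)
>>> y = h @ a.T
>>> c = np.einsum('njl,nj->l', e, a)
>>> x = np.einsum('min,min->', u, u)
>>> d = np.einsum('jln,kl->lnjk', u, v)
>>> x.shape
()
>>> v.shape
(7, 7)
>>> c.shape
(7,)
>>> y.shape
(7, 5)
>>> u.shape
(31, 7, 3)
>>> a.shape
(5, 7)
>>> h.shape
(7, 7)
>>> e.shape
(5, 7, 7)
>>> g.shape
(5,)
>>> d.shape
(7, 3, 31, 7)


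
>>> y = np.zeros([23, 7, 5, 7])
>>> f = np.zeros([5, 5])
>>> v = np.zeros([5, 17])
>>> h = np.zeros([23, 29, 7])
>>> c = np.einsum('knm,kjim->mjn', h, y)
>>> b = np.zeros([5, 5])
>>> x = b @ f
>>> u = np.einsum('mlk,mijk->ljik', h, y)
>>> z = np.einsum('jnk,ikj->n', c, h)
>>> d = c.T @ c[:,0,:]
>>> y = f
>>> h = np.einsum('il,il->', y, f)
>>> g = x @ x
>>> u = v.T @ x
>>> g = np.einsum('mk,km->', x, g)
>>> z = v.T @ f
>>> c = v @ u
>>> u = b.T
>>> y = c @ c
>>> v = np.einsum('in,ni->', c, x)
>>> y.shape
(5, 5)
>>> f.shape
(5, 5)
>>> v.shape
()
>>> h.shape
()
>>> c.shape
(5, 5)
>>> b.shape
(5, 5)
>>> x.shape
(5, 5)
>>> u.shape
(5, 5)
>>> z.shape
(17, 5)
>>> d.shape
(29, 7, 29)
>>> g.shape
()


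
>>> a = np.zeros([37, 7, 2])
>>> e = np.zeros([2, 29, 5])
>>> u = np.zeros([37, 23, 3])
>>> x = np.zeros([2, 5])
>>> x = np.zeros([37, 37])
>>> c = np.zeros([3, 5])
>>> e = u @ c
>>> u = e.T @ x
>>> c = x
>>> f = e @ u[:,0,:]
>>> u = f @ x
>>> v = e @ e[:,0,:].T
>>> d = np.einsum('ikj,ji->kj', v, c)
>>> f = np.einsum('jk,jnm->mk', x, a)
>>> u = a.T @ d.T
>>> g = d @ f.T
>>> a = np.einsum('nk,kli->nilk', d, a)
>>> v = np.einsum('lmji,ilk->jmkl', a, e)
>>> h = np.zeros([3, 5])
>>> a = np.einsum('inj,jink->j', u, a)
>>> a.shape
(23,)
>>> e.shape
(37, 23, 5)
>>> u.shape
(2, 7, 23)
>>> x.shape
(37, 37)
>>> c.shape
(37, 37)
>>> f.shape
(2, 37)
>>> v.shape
(7, 2, 5, 23)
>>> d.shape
(23, 37)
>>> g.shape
(23, 2)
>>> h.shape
(3, 5)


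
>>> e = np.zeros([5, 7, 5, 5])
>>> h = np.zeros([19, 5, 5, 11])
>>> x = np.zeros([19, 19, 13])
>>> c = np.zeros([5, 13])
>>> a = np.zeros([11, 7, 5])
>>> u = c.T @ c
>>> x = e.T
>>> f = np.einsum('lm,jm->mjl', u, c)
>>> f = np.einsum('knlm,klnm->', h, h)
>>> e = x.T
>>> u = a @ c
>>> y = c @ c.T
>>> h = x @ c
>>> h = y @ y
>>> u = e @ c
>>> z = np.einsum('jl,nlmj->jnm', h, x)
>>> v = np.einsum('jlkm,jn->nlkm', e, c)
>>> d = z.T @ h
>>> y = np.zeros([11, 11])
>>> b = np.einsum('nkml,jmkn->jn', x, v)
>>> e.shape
(5, 7, 5, 5)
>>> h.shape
(5, 5)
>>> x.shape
(5, 5, 7, 5)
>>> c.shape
(5, 13)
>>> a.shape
(11, 7, 5)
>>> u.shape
(5, 7, 5, 13)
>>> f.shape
()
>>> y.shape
(11, 11)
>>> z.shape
(5, 5, 7)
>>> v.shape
(13, 7, 5, 5)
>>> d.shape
(7, 5, 5)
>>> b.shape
(13, 5)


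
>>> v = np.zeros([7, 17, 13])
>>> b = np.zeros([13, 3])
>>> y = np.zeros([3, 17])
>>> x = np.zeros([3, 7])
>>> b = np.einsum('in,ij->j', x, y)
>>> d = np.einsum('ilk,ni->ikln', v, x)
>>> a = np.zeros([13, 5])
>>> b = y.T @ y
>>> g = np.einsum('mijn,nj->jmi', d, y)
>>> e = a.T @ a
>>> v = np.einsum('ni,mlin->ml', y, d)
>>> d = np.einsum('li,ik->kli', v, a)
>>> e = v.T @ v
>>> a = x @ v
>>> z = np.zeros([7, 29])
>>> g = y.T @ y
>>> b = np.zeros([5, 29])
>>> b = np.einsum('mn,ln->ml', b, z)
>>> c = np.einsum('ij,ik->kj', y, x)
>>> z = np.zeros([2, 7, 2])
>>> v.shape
(7, 13)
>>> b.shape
(5, 7)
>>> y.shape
(3, 17)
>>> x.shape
(3, 7)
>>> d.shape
(5, 7, 13)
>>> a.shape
(3, 13)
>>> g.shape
(17, 17)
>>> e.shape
(13, 13)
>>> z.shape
(2, 7, 2)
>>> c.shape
(7, 17)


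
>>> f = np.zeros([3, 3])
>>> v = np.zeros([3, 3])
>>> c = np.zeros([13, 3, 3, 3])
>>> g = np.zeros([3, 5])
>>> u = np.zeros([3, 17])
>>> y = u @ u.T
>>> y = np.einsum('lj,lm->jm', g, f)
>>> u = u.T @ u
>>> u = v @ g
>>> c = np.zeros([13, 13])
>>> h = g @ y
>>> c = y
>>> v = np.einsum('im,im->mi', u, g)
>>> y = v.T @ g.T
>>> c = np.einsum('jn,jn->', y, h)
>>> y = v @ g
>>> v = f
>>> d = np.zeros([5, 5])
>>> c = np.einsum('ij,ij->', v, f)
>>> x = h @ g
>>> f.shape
(3, 3)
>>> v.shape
(3, 3)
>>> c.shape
()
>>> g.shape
(3, 5)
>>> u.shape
(3, 5)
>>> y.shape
(5, 5)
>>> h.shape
(3, 3)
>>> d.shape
(5, 5)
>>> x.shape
(3, 5)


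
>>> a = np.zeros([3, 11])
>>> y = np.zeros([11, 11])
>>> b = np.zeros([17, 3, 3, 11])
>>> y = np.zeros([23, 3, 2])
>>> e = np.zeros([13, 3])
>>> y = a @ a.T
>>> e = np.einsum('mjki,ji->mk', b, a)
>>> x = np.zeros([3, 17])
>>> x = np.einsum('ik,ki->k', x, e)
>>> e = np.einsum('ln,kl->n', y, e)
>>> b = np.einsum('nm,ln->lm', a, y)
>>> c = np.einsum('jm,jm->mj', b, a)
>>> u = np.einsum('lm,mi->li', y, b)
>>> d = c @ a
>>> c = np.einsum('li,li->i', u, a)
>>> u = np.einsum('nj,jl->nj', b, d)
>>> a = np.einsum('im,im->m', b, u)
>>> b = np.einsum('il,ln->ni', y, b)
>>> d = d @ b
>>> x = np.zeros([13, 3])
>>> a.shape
(11,)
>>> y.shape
(3, 3)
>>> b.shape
(11, 3)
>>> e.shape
(3,)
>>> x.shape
(13, 3)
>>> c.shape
(11,)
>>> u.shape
(3, 11)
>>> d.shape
(11, 3)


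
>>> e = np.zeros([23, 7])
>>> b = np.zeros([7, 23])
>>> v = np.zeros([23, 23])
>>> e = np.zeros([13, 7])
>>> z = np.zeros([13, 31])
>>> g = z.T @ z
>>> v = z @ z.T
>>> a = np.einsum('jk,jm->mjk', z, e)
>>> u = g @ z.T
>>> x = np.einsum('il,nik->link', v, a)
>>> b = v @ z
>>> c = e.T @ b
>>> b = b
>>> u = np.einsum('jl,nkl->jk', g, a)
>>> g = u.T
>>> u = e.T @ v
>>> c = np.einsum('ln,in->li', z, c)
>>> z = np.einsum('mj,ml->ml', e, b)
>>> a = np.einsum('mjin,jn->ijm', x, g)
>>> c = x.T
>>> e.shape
(13, 7)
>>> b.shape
(13, 31)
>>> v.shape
(13, 13)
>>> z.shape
(13, 31)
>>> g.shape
(13, 31)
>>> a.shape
(7, 13, 13)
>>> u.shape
(7, 13)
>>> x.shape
(13, 13, 7, 31)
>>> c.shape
(31, 7, 13, 13)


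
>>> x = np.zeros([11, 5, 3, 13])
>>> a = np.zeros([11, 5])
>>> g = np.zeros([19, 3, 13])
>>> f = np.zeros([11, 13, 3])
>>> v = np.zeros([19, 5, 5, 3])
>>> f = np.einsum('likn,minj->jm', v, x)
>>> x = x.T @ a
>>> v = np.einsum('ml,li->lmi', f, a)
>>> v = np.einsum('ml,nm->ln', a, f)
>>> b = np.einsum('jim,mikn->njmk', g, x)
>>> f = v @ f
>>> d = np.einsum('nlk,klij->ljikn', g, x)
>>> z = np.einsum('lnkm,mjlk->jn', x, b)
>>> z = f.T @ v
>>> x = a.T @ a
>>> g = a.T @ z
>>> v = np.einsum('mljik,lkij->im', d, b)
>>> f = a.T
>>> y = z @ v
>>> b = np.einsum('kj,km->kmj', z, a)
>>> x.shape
(5, 5)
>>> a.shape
(11, 5)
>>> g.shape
(5, 13)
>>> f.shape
(5, 11)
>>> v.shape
(13, 3)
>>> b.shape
(11, 5, 13)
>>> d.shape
(3, 5, 5, 13, 19)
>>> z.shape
(11, 13)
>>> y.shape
(11, 3)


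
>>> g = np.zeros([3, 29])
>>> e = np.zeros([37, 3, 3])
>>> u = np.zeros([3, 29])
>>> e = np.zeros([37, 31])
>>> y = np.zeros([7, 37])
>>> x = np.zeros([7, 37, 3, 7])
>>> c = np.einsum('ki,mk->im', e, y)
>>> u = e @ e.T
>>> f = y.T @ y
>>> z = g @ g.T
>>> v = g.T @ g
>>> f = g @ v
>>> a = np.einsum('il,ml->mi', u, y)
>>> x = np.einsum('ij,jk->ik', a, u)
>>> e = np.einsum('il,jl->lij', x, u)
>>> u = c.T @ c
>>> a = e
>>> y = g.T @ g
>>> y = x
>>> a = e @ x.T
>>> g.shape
(3, 29)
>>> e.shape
(37, 7, 37)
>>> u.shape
(7, 7)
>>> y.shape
(7, 37)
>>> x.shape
(7, 37)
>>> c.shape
(31, 7)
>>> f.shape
(3, 29)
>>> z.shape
(3, 3)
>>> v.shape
(29, 29)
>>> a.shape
(37, 7, 7)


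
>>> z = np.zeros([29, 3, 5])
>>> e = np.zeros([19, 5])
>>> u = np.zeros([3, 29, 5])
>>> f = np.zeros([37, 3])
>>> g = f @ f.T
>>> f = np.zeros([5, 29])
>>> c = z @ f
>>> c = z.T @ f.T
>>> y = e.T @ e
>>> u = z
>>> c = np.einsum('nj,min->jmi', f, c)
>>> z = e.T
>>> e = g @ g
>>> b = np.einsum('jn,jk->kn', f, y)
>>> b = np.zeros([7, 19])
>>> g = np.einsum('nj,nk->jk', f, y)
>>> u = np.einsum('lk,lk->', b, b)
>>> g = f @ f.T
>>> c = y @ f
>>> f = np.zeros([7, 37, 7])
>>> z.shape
(5, 19)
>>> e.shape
(37, 37)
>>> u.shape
()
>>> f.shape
(7, 37, 7)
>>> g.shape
(5, 5)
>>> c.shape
(5, 29)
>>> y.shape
(5, 5)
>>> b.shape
(7, 19)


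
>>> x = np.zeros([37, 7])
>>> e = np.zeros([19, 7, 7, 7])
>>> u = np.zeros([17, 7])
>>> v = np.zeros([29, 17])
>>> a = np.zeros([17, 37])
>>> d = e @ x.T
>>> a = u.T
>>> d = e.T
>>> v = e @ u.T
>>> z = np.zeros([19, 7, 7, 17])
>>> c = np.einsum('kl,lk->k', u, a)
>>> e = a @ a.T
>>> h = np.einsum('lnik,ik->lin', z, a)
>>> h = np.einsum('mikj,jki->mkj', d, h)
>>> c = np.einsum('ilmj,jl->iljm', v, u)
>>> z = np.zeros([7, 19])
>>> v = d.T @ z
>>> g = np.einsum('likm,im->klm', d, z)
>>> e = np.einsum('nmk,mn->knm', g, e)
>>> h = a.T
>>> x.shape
(37, 7)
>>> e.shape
(19, 7, 7)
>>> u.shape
(17, 7)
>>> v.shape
(19, 7, 7, 19)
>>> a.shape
(7, 17)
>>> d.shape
(7, 7, 7, 19)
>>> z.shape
(7, 19)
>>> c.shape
(19, 7, 17, 7)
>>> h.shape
(17, 7)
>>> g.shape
(7, 7, 19)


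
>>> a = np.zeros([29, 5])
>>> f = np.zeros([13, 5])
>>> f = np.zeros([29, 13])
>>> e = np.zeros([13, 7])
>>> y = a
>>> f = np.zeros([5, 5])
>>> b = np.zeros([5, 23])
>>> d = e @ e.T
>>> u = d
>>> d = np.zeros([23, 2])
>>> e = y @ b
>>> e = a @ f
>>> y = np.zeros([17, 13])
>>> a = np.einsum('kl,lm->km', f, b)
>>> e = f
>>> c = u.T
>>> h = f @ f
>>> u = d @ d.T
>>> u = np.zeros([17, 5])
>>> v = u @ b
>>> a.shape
(5, 23)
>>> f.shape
(5, 5)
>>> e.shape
(5, 5)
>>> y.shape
(17, 13)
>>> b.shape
(5, 23)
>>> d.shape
(23, 2)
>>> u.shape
(17, 5)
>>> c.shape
(13, 13)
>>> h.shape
(5, 5)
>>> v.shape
(17, 23)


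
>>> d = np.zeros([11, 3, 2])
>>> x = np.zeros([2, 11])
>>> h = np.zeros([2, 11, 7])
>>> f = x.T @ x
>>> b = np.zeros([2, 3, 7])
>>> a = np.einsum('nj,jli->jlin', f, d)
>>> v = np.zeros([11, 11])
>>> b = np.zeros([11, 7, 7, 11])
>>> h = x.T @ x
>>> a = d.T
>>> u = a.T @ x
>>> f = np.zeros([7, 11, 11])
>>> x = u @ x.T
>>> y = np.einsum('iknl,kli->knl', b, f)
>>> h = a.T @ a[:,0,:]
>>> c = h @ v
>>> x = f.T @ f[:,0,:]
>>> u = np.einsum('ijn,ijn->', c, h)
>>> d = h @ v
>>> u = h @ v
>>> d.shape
(11, 3, 11)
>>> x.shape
(11, 11, 11)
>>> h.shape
(11, 3, 11)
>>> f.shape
(7, 11, 11)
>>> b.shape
(11, 7, 7, 11)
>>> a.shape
(2, 3, 11)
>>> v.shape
(11, 11)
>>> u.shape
(11, 3, 11)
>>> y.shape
(7, 7, 11)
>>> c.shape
(11, 3, 11)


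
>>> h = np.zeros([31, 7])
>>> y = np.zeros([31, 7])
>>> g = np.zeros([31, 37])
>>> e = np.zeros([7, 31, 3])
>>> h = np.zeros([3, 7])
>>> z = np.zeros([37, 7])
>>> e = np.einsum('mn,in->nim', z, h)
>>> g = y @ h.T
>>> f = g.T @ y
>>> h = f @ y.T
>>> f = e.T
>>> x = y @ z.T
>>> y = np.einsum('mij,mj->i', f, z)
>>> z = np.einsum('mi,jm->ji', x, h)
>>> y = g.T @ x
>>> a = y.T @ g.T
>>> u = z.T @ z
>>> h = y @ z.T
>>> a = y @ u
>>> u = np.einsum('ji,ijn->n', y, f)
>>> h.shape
(3, 3)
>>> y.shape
(3, 37)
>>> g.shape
(31, 3)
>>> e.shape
(7, 3, 37)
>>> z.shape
(3, 37)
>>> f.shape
(37, 3, 7)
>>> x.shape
(31, 37)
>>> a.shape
(3, 37)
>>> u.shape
(7,)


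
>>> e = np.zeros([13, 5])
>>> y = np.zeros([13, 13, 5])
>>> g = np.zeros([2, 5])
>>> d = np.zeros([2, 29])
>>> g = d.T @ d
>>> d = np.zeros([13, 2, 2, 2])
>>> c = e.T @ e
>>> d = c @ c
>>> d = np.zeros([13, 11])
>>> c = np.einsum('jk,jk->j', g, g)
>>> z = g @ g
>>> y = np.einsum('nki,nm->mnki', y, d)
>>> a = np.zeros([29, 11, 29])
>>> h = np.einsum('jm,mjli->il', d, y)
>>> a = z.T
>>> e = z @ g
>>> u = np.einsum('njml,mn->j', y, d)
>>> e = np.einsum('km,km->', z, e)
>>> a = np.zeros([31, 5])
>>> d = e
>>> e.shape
()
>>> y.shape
(11, 13, 13, 5)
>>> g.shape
(29, 29)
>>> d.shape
()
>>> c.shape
(29,)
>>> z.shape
(29, 29)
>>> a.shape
(31, 5)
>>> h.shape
(5, 13)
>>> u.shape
(13,)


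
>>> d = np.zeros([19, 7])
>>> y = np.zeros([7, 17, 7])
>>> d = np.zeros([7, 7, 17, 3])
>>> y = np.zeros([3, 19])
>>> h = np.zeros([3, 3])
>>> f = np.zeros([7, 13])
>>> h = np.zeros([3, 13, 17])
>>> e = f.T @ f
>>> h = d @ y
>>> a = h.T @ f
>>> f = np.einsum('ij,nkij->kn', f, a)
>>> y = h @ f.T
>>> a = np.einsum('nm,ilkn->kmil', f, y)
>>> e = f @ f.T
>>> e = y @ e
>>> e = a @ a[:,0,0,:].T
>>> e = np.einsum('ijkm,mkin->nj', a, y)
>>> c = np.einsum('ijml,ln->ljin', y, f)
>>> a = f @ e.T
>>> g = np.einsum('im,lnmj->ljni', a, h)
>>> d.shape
(7, 7, 17, 3)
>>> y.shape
(7, 7, 17, 17)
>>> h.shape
(7, 7, 17, 19)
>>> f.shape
(17, 19)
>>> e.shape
(17, 19)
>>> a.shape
(17, 17)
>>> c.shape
(17, 7, 7, 19)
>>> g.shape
(7, 19, 7, 17)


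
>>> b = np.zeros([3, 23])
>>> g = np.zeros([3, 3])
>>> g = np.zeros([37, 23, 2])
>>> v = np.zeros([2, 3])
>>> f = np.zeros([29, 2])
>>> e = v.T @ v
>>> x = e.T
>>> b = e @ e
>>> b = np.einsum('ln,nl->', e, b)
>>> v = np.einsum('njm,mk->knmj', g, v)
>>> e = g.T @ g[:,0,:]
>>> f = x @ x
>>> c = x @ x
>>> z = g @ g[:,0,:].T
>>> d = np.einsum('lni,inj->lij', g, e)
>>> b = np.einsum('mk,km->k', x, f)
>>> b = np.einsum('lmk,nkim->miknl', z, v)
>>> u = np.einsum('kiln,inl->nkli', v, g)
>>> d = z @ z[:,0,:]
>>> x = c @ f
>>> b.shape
(23, 2, 37, 3, 37)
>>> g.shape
(37, 23, 2)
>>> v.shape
(3, 37, 2, 23)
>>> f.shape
(3, 3)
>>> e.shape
(2, 23, 2)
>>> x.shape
(3, 3)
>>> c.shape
(3, 3)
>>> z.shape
(37, 23, 37)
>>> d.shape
(37, 23, 37)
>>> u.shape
(23, 3, 2, 37)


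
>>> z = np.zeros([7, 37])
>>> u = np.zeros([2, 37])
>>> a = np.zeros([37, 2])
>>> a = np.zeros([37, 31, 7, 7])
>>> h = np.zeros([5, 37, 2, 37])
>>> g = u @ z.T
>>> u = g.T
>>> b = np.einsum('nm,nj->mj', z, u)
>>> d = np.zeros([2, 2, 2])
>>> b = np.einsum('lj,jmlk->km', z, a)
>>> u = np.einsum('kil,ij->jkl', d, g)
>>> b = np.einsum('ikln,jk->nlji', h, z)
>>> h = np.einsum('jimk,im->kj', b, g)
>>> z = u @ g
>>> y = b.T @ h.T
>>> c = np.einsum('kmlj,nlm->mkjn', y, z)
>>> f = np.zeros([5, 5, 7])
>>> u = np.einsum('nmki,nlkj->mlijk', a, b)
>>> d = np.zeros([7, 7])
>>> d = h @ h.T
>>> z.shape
(7, 2, 7)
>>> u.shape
(31, 2, 7, 5, 7)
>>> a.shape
(37, 31, 7, 7)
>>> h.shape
(5, 37)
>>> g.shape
(2, 7)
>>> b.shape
(37, 2, 7, 5)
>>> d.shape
(5, 5)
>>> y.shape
(5, 7, 2, 5)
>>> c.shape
(7, 5, 5, 7)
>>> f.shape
(5, 5, 7)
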